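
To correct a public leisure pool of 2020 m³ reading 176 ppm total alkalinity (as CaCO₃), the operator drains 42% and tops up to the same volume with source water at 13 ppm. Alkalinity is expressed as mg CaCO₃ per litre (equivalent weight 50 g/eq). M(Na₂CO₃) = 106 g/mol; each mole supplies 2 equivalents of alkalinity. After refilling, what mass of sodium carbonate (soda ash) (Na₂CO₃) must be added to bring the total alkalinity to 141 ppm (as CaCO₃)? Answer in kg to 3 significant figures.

Volume: 2020 m³ = 2,020,000 L.
After draining 42% and refilling: 176 × 0.58 + 13 × 0.42 = 107.54 ppm.
Deficit to target: 141 − 107.54 = 33.46 mg/L.
As CaCO₃: 33.46 mg/L × 2,020,000 L = 67,590 g; ÷ 50 g/eq ÷ 2 = 675.9 mol Na₂CO₃.
Mass: 675.9 × 106 = 71,640 g.

71.6 kg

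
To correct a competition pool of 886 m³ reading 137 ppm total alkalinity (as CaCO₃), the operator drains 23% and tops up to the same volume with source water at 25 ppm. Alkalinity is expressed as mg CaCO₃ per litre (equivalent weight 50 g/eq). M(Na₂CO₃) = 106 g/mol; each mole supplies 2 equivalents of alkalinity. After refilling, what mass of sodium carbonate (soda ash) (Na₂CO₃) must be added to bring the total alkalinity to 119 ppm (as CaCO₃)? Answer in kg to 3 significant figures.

7.29 kg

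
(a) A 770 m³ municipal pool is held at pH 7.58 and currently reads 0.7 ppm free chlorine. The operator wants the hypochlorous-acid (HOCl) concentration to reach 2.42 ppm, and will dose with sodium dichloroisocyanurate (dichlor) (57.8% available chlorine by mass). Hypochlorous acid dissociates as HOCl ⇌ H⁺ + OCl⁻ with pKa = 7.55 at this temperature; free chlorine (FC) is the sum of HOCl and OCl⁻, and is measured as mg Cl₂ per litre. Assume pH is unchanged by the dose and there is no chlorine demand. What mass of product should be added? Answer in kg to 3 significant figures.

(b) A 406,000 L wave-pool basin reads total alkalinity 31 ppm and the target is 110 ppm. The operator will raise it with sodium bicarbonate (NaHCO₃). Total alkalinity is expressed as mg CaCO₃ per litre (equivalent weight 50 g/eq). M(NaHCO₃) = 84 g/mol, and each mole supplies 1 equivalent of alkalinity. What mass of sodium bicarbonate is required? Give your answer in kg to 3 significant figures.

(a) 5.75 kg; (b) 53.9 kg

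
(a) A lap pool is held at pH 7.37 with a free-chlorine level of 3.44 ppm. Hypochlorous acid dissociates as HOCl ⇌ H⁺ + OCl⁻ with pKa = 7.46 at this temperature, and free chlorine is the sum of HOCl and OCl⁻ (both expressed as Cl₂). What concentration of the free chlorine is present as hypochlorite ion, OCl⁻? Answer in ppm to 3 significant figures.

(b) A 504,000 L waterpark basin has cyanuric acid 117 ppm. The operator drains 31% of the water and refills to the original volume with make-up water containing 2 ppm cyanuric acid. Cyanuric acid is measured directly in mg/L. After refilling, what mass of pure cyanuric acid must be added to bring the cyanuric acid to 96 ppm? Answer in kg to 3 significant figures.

(a) [OCl⁻]/[HOCl] = 10^(pH − pKa) = 10^(7.37 − 7.46) = 10^-0.09 = 0.8128.
(a) Fraction as HOCl = 1 / (1 + 0.8128) = 0.5516.
(a) OCl⁻ = (1 − 0.5516) × 3.44 ppm = 1.542 ppm.

(b) After draining 31% and refilling: 117 × 0.69 + 2 × 0.31 = 81.35 ppm.
(b) Deficit to target: 96 − 81.35 = 14.65 mg/L.
(b) Mass: 14.65 mg/L × 504,000 L = 7384 g cyanuric acid.

(a) 1.54 ppm; (b) 7.38 kg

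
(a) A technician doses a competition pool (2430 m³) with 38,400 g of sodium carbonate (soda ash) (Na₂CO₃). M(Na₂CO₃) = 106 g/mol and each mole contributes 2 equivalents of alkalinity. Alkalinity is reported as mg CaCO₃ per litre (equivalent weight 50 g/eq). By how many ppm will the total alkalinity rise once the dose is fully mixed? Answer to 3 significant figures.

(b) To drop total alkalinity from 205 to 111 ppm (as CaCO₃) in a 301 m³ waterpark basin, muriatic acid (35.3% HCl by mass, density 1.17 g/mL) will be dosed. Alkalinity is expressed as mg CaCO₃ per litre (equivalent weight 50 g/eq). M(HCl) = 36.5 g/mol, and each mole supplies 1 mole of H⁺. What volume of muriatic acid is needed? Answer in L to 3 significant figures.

(a) 14.9 ppm; (b) 50.0 L

(a) Volume: 2430 m³ = 2,430,000 L.
(a) Moles of Na₂CO₃: 38,400 g ÷ 106 g/mol = 362.3 mol → 724.5 eq of alkalinity.
(a) As CaCO₃: 724.5 eq × 50 g/eq = 36,230 g.
(a) Rise: 36,230 g / 2,430,000 L × 1000 = 14.91 mg/L.

(b) Volume: 301 m³ = 301,000 L.
(b) Alkalinity to neutralize: (205 − 111) = 94 mg/L as CaCO₃ × 301,000 L = 28,290 g as CaCO₃.
(b) Equivalents of H⁺ required: 28,290 ÷ 50 g/eq = 565.9 eq = 565.9 mol HCl.
(b) Mass of HCl: 565.9 × 36.5 = 20,650 g.
(b) Mass of 35.3% solution: 20,650 / 0.353 = 58,510 g.
(b) Volume: 58,510 g ÷ 1.17 g/mL = 50,010 mL.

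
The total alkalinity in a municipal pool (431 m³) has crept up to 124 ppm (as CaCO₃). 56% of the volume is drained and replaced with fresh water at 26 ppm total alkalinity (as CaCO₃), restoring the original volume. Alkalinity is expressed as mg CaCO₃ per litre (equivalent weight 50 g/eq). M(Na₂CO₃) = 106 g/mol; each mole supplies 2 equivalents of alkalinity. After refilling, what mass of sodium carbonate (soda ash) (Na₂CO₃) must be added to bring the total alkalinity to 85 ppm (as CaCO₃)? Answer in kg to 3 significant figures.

7.25 kg

Volume: 431 m³ = 431,000 L.
After draining 56% and refilling: 124 × 0.44 + 26 × 0.56 = 69.12 ppm.
Deficit to target: 85 − 69.12 = 15.88 mg/L.
As CaCO₃: 15.88 mg/L × 431,000 L = 6844 g; ÷ 50 g/eq ÷ 2 = 68.44 mol Na₂CO₃.
Mass: 68.44 × 106 = 7255 g.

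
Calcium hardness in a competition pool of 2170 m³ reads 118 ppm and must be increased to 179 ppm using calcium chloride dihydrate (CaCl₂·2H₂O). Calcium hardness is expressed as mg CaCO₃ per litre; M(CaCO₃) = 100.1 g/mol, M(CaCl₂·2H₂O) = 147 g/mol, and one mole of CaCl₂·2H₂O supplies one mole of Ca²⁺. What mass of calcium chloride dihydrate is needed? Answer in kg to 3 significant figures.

194 kg

Volume: 2170 m³ = 2,170,000 L.
Hardness to add: (179 − 118) = 61 mg/L as CaCO₃ × 2,170,000 L = 132,400 g as CaCO₃.
Moles of Ca²⁺ (1 mol Ca²⁺ ≡ 1 mol CaCO₃): 132,400 / 100.1 g/mol = 1322 mol.
Mass of CaCl₂·2H₂O: 1322 × 147 = 194,400 g.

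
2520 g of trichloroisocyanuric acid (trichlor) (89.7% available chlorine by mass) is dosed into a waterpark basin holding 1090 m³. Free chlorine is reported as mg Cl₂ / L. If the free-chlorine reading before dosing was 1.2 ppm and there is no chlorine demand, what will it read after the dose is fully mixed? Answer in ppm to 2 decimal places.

3.27 ppm

Volume: 1090 m³ = 1,090,000 L.
Available chlorine delivered: 2520 g × 0.897 = 2260 g as Cl₂.
Concentration rise: 2260 g / 1,090,000 L = 2.074 mg/L = 2.07 ppm.
Final FC: 1.2 + 2.07 = 3.27 ppm.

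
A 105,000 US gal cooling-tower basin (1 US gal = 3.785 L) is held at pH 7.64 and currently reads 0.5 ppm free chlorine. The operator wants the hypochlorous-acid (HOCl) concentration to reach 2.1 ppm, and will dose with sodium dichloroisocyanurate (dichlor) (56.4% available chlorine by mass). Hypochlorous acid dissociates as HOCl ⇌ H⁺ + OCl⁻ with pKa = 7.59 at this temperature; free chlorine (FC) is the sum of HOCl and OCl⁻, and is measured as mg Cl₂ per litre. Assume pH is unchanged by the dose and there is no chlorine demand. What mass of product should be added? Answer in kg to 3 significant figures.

2.79 kg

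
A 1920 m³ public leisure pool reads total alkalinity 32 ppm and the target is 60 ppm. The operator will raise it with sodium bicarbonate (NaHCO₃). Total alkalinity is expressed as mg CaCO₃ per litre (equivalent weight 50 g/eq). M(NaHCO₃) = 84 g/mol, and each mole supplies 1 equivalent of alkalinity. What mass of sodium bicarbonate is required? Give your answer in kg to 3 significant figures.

90.3 kg

Volume: 1920 m³ = 1,920,000 L.
Alkalinity to add: (60 − 32) = 28 mg/L as CaCO₃ × 1,920,000 L = 53,760 g as CaCO₃.
Equivalents: 53,760 g ÷ 50 g/eq = 1075 eq.
NaHCO₃ supplies 1 eq per mole → 1075 mol.
Mass: 1075 mol × 84 g/mol = 90,320 g.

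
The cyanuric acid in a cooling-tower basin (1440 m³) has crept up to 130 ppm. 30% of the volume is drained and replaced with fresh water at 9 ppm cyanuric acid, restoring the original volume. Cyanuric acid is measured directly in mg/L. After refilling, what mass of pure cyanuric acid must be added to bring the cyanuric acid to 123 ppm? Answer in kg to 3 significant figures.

Volume: 1440 m³ = 1,440,000 L.
After draining 30% and refilling: 130 × 0.70 + 9 × 0.30 = 93.7 ppm.
Deficit to target: 123 − 93.7 = 29.3 mg/L.
Mass: 29.3 mg/L × 1,440,000 L = 42,190 g cyanuric acid.

42.2 kg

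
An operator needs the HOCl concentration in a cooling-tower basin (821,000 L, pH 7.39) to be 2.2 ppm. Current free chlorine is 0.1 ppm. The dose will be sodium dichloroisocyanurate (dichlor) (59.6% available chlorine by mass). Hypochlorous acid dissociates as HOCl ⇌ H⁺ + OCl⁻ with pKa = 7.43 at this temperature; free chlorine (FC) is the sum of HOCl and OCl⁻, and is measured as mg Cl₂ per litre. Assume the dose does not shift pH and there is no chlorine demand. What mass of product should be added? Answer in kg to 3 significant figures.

5.66 kg

[OCl⁻]/[HOCl] = 10^(pH − pKa) = 10^(7.39 − 7.43) = 0.912; fraction as HOCl = 1/(1 + 0.912) = 0.523.
Free chlorine required for 2.2 ppm HOCl: 2.2 / 0.523 = 4.206 ppm.
FC to add: 4.206 − 0.1 = 4.106 mg/L as Cl₂.
Cl₂ equivalent: 4.106 mg/L × 821,000 L = 3371 g.
Product at 59.6% available Cl: 3371 / 0.596 = 5657 g.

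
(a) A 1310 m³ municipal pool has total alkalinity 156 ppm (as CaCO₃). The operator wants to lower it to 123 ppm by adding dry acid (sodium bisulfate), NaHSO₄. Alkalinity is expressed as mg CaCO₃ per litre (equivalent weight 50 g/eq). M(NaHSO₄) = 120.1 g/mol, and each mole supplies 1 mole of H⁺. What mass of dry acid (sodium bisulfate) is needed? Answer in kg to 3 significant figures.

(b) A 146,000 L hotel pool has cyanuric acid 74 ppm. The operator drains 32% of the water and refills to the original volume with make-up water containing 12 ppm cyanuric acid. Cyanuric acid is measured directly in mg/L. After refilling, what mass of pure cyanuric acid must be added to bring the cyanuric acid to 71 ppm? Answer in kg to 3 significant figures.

(a) 104 kg; (b) 2.46 kg

(a) Volume: 1310 m³ = 1,310,000 L.
(a) Alkalinity to neutralize: (156 − 123) = 33 mg/L as CaCO₃ × 1,310,000 L = 43,230 g as CaCO₃.
(a) Equivalents of H⁺ required: 43,230 ÷ 50 g/eq = 864.6 eq = 864.6 mol NaHSO₄.
(a) Mass of NaHSO₄: 864.6 × 120.1 = 103,800 g.

(b) After draining 32% and refilling: 74 × 0.68 + 12 × 0.32 = 54.16 ppm.
(b) Deficit to target: 71 − 54.16 = 16.84 mg/L.
(b) Mass: 16.84 mg/L × 146,000 L = 2459 g cyanuric acid.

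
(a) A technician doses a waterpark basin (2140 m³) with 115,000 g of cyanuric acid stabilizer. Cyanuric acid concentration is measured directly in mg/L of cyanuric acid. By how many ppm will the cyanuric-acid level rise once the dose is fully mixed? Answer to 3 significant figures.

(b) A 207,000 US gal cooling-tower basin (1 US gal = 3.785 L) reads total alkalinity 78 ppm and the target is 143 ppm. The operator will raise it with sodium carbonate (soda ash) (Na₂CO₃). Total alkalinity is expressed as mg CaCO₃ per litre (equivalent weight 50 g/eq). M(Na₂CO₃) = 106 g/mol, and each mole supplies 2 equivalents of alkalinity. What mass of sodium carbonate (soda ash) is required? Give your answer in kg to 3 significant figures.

(a) Volume: 2140 m³ = 2,140,000 L.
(a) Rise: 115,000 g / 2,140,000 L × 1000 = 53.74 mg/L.

(b) Volume: 207,000 US gal × 3.785 L/gal = 783,495 L.
(b) Alkalinity to add: (143 − 78) = 65 mg/L as CaCO₃ × 783,495 L = 50,930 g as CaCO₃.
(b) Equivalents: 50,930 g ÷ 50 g/eq = 1019 eq.
(b) Each mole of Na₂CO₃ supplies 2 eq, so 1019 / 2 = 509.3 mol.
(b) Mass: 509.3 mol × 106 g/mol = 53,980 g.

(a) 53.7 ppm; (b) 54.0 kg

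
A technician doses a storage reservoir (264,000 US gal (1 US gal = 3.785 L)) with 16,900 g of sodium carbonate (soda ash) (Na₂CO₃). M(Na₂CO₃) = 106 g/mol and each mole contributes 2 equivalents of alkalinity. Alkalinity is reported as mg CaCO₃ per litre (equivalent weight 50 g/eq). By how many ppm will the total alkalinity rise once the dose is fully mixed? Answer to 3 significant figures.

16.0 ppm

Volume: 264,000 US gal × 3.785 L/gal = 999,240 L.
Moles of Na₂CO₃: 16,900 g ÷ 106 g/mol = 159.4 mol → 318.9 eq of alkalinity.
As CaCO₃: 318.9 eq × 50 g/eq = 15,940 g.
Rise: 15,940 g / 999,240 L × 1000 = 15.96 mg/L.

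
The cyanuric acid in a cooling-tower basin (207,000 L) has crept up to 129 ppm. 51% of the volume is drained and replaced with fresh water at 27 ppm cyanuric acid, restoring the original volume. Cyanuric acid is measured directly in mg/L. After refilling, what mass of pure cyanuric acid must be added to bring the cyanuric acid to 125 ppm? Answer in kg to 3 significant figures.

9.94 kg

After draining 51% and refilling: 129 × 0.49 + 27 × 0.51 = 76.98 ppm.
Deficit to target: 125 − 76.98 = 48.02 mg/L.
Mass: 48.02 mg/L × 207,000 L = 9940 g cyanuric acid.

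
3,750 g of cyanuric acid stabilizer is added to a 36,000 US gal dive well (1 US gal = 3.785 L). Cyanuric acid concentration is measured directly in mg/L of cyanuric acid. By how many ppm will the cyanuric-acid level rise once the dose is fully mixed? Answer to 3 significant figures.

Volume: 36,000 US gal × 3.785 L/gal = 136,260 L.
Rise: 3,750 g / 136,260 L × 1000 = 27.52 mg/L.

27.5 ppm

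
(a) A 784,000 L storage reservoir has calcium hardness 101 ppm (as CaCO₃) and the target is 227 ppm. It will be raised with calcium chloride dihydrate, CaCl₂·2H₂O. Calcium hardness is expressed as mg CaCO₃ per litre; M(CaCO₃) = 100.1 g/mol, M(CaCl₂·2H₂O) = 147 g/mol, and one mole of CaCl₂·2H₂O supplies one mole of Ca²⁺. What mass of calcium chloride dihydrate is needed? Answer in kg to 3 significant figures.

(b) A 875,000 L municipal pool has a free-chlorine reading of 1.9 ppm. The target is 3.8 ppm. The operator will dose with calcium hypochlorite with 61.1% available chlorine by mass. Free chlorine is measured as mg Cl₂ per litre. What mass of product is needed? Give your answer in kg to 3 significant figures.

(a) Hardness to add: (227 − 101) = 126 mg/L as CaCO₃ × 784,000 L = 98,780 g as CaCO₃.
(a) Moles of Ca²⁺ (1 mol Ca²⁺ ≡ 1 mol CaCO₃): 98,780 / 100.1 g/mol = 986.9 mol.
(a) Mass of CaCl₂·2H₂O: 986.9 × 147 = 145,100 g.

(b) Chlorine deficit: 3.8 − 1.9 = 1.9 ppm = 1.9 mg/L as Cl₂.
(b) Cl₂ equivalent needed: 1.9 mg/L × 875,000 L = 1,662,000 mg = 1662 g.
(b) Product at 61.1% available chlorine: 1662 / 0.611 = 2721 g.

(a) 145 kg; (b) 2.72 kg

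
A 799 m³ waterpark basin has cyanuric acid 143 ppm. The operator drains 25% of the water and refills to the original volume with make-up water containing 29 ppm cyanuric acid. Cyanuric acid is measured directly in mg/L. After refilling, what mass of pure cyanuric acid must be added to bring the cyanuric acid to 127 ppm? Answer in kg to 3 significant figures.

Volume: 799 m³ = 799,000 L.
After draining 25% and refilling: 143 × 0.75 + 29 × 0.25 = 114.5 ppm.
Deficit to target: 127 − 114.5 = 12.5 mg/L.
Mass: 12.5 mg/L × 799,000 L = 9988 g cyanuric acid.

9.99 kg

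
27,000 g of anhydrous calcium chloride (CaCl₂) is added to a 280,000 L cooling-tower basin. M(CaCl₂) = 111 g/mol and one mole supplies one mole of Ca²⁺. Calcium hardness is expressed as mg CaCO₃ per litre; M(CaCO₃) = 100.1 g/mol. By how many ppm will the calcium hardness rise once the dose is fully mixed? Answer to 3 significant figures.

87.0 ppm

Moles of Ca²⁺: 27,000 g ÷ 111 g/mol = 243.2 mol.
As CaCO₃: 243.2 mol × 100.1 g/mol = 24,350 g.
Rise: 24,350 g / 280,000 L × 1000 = 86.96 mg/L.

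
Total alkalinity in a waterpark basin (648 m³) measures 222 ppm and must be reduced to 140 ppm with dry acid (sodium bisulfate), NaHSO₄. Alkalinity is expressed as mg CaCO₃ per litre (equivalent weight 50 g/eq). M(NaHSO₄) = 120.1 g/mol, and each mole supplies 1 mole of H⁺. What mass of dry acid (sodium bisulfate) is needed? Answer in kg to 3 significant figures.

128 kg

Volume: 648 m³ = 648,000 L.
Alkalinity to neutralize: (222 − 140) = 82 mg/L as CaCO₃ × 648,000 L = 53,140 g as CaCO₃.
Equivalents of H⁺ required: 53,140 ÷ 50 g/eq = 1063 eq = 1063 mol NaHSO₄.
Mass of NaHSO₄: 1063 × 120.1 = 127,600 g.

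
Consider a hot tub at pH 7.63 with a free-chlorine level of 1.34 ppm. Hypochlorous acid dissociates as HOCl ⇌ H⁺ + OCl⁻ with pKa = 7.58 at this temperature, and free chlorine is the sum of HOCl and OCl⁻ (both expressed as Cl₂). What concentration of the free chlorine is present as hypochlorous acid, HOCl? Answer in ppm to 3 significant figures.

0.631 ppm

[OCl⁻]/[HOCl] = 10^(pH − pKa) = 10^(7.63 − 7.58) = 10^0.05 = 1.122.
Fraction as HOCl = 1 / (1 + 1.122) = 0.4712.
HOCl = 0.4712 × 1.34 ppm = 0.6315 ppm.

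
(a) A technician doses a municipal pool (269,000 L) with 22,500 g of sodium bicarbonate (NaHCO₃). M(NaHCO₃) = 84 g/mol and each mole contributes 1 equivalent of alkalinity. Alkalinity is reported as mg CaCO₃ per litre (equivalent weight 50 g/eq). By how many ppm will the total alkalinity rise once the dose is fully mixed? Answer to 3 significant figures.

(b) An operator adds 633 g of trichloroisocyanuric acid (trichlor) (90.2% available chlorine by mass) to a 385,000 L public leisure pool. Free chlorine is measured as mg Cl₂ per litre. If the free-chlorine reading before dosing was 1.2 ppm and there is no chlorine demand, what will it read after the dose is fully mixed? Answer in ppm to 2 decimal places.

(a) 49.8 ppm; (b) 2.68 ppm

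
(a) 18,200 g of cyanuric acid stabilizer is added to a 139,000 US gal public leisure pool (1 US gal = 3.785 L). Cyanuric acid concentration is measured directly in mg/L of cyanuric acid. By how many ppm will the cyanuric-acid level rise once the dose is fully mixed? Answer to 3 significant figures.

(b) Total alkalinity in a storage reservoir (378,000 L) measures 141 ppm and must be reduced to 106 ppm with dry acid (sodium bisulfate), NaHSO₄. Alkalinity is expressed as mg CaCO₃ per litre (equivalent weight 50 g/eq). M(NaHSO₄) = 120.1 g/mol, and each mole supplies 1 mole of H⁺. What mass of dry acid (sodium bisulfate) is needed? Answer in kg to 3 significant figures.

(a) 34.6 ppm; (b) 31.8 kg

(a) Volume: 139,000 US gal × 3.785 L/gal = 526,115 L.
(a) Rise: 18,200 g / 526,115 L × 1000 = 34.59 mg/L.

(b) Alkalinity to neutralize: (141 − 106) = 35 mg/L as CaCO₃ × 378,000 L = 13,230 g as CaCO₃.
(b) Equivalents of H⁺ required: 13,230 ÷ 50 g/eq = 264.6 eq = 264.6 mol NaHSO₄.
(b) Mass of NaHSO₄: 264.6 × 120.1 = 31,780 g.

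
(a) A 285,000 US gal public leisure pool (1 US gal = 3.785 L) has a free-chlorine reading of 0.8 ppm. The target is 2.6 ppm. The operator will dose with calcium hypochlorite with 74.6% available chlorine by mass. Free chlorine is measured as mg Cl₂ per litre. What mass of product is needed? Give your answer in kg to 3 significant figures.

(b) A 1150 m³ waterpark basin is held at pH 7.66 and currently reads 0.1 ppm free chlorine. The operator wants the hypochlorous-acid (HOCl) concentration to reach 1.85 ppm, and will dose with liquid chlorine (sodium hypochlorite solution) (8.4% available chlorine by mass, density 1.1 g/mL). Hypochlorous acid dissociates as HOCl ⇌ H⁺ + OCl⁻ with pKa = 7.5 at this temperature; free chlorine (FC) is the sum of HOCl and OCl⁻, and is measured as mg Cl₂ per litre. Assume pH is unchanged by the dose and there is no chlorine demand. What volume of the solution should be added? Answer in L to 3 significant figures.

(a) Volume: 285,000 US gal × 3.785 L/gal = 1,078,725 L.
(a) Chlorine deficit: 2.6 − 0.8 = 1.8 ppm = 1.8 mg/L as Cl₂.
(a) Cl₂ equivalent needed: 1.8 mg/L × 1,078,725 L = 1,942,000 mg = 1942 g.
(a) Product at 74.6% available chlorine: 1942 / 0.746 = 2603 g.

(b) Volume: 1150 m³ = 1,150,000 L.
(b) [OCl⁻]/[HOCl] = 10^(pH − pKa) = 10^(7.66 − 7.5) = 1.445; fraction as HOCl = 1/(1 + 1.445) = 0.4089.
(b) Free chlorine required for 1.85 ppm HOCl: 1.85 / 0.4089 = 4.524 ppm.
(b) FC to add: 4.524 − 0.1 = 4.424 mg/L as Cl₂.
(b) Cl₂ equivalent: 4.424 mg/L × 1,150,000 L = 5088 g.
(b) Product at 8.4% available Cl: 5088 / 0.084 = 60,570 g.
(b) Volume: 60,570 g ÷ 1.1 g/mL = 55,060 mL.

(a) 2.60 kg; (b) 55.1 L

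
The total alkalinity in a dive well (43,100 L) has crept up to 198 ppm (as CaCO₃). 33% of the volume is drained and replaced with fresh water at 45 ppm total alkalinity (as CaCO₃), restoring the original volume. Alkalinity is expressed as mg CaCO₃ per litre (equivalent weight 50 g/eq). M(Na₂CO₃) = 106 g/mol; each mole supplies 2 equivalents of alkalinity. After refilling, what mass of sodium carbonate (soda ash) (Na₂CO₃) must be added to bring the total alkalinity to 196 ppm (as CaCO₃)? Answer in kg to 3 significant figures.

2.22 kg

After draining 33% and refilling: 198 × 0.67 + 45 × 0.33 = 147.51 ppm.
Deficit to target: 196 − 147.51 = 48.49 mg/L.
As CaCO₃: 48.49 mg/L × 43,100 L = 2090 g; ÷ 50 g/eq ÷ 2 = 20.9 mol Na₂CO₃.
Mass: 20.9 × 106 = 2215 g.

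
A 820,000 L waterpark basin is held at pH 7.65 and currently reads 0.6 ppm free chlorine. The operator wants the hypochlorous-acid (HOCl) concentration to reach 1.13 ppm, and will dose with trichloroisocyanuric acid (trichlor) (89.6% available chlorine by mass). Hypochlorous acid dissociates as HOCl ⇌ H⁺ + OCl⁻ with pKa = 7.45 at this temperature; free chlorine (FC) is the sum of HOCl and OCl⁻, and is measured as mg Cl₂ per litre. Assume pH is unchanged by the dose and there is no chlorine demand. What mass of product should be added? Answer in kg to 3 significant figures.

2.12 kg

[OCl⁻]/[HOCl] = 10^(pH − pKa) = 10^(7.65 − 7.45) = 1.585; fraction as HOCl = 1/(1 + 1.585) = 0.3869.
Free chlorine required for 1.13 ppm HOCl: 1.13 / 0.3869 = 2.921 ppm.
FC to add: 2.921 − 0.6 = 2.321 mg/L as Cl₂.
Cl₂ equivalent: 2.321 mg/L × 820,000 L = 1903 g.
Product at 89.6% available Cl: 1903 / 0.896 = 2124 g.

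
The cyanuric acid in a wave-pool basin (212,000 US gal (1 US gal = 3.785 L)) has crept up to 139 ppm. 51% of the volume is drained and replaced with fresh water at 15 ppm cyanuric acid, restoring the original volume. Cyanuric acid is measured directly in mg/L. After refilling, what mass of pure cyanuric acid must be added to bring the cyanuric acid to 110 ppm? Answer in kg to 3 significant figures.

27.5 kg

Volume: 212,000 US gal × 3.785 L/gal = 802,420 L.
After draining 51% and refilling: 139 × 0.49 + 15 × 0.51 = 75.76 ppm.
Deficit to target: 110 − 75.76 = 34.24 mg/L.
Mass: 34.24 mg/L × 802,420 L = 27,470 g cyanuric acid.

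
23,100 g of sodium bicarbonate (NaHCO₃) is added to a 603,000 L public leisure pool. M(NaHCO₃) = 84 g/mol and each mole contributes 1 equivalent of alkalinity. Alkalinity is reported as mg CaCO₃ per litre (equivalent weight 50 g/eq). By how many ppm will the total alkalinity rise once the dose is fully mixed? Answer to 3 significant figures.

22.8 ppm

Moles of NaHCO₃: 23,100 g ÷ 84 g/mol = 275 mol → 275 eq of alkalinity.
As CaCO₃: 275 eq × 50 g/eq = 13,750 g.
Rise: 13,750 g / 603,000 L × 1000 = 22.8 mg/L.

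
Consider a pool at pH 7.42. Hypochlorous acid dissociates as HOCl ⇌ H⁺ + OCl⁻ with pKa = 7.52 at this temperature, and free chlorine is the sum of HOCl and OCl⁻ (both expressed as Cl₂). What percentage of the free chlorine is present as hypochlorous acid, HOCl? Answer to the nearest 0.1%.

[OCl⁻]/[HOCl] = 10^(pH − pKa) = 10^(7.42 − 7.52) = 10^-0.10 = 0.7943.
Fraction as HOCl = 1 / (1 + 0.7943) = 0.5573.

55.7%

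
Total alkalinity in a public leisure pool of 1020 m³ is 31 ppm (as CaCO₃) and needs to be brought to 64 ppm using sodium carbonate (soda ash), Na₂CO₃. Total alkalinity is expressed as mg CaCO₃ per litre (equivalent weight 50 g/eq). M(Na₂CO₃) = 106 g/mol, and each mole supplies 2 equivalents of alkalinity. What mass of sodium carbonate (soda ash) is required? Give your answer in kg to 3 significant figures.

Volume: 1020 m³ = 1,020,000 L.
Alkalinity to add: (64 − 31) = 33 mg/L as CaCO₃ × 1,020,000 L = 33,660 g as CaCO₃.
Equivalents: 33,660 g ÷ 50 g/eq = 673.2 eq.
Each mole of Na₂CO₃ supplies 2 eq, so 673.2 / 2 = 336.6 mol.
Mass: 336.6 mol × 106 g/mol = 35,680 g.

35.7 kg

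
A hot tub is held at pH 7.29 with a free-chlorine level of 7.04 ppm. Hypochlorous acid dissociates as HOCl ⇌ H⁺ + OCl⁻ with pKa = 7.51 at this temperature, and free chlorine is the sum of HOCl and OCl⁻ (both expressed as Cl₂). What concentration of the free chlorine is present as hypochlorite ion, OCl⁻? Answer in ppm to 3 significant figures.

2.65 ppm

[OCl⁻]/[HOCl] = 10^(pH − pKa) = 10^(7.29 − 7.51) = 10^-0.22 = 0.6026.
Fraction as HOCl = 1 / (1 + 0.6026) = 0.624.
OCl⁻ = (1 − 0.624) × 7.04 ppm = 2.647 ppm.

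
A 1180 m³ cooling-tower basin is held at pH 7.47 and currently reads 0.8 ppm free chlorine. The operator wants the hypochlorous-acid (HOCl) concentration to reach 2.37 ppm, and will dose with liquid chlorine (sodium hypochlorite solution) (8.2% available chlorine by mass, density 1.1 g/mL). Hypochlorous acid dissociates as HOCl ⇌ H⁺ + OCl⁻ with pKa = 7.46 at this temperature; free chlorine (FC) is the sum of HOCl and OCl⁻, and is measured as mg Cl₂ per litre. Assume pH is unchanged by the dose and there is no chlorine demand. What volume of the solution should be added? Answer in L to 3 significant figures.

Volume: 1180 m³ = 1,180,000 L.
[OCl⁻]/[HOCl] = 10^(pH − pKa) = 10^(7.47 − 7.46) = 1.023; fraction as HOCl = 1/(1 + 1.023) = 0.4942.
Free chlorine required for 2.37 ppm HOCl: 2.37 / 0.4942 = 4.795 ppm.
FC to add: 4.795 − 0.8 = 3.995 mg/L as Cl₂.
Cl₂ equivalent: 3.995 mg/L × 1,180,000 L = 4714 g.
Product at 8.2% available Cl: 4714 / 0.082 = 57,490 g.
Volume: 57,490 g ÷ 1.1 g/mL = 52,270 mL.

52.3 L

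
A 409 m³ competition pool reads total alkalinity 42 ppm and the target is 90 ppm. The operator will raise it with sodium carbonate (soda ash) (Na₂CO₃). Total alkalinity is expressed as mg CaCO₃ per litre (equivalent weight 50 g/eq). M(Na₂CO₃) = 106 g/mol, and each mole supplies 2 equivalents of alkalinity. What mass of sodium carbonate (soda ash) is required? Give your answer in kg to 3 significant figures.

Volume: 409 m³ = 409,000 L.
Alkalinity to add: (90 − 42) = 48 mg/L as CaCO₃ × 409,000 L = 19,630 g as CaCO₃.
Equivalents: 19,630 g ÷ 50 g/eq = 392.6 eq.
Each mole of Na₂CO₃ supplies 2 eq, so 392.6 / 2 = 196.3 mol.
Mass: 196.3 mol × 106 g/mol = 20,810 g.

20.8 kg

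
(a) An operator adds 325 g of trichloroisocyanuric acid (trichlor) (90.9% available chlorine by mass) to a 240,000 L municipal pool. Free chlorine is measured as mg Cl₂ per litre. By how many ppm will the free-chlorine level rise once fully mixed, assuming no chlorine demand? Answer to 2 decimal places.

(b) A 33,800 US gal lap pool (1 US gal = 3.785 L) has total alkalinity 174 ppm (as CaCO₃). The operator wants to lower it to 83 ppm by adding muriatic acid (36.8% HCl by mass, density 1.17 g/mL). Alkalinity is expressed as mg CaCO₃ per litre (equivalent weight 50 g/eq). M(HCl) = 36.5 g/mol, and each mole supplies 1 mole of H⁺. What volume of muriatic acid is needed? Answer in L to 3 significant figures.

(a) 1.23 ppm; (b) 19.7 L

(a) Available chlorine delivered: 325 g × 0.909 = 295.4 g as Cl₂.
(a) Concentration rise: 295.4 g / 240,000 L = 1.231 mg/L = 1.23 ppm.

(b) Volume: 33,800 US gal × 3.785 L/gal = 127,933 L.
(b) Alkalinity to neutralize: (174 − 83) = 91 mg/L as CaCO₃ × 127,933 L = 11,640 g as CaCO₃.
(b) Equivalents of H⁺ required: 11,640 ÷ 50 g/eq = 232.8 eq = 232.8 mol HCl.
(b) Mass of HCl: 232.8 × 36.5 = 8499 g.
(b) Mass of 36.8% solution: 8499 / 0.368 = 23,090 g.
(b) Volume: 23,090 g ÷ 1.17 g/mL = 19,740 mL.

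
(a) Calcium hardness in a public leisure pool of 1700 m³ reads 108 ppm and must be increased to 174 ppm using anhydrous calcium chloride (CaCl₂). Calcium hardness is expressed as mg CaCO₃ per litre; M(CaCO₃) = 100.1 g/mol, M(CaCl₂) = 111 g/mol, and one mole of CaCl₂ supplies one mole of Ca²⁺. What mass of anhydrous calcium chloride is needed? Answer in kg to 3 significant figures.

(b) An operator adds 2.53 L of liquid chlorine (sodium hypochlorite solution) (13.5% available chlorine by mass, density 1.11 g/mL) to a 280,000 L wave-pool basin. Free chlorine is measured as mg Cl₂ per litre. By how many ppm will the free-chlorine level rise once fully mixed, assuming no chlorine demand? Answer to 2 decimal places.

(a) 124 kg; (b) 1.35 ppm

(a) Volume: 1700 m³ = 1,700,000 L.
(a) Hardness to add: (174 − 108) = 66 mg/L as CaCO₃ × 1,700,000 L = 112,200 g as CaCO₃.
(a) Moles of Ca²⁺ (1 mol Ca²⁺ ≡ 1 mol CaCO₃): 112,200 / 100.1 g/mol = 1121 mol.
(a) Mass of CaCl₂: 1121 × 111 = 124,400 g.

(b) Mass of solution: 2.53 L × 1000 mL/L × 1.11 g/mL = 2808 g.
(b) Available chlorine delivered: 2808 g × 0.135 = 379.1 g as Cl₂.
(b) Concentration rise: 379.1 g / 280,000 L = 1.354 mg/L = 1.35 ppm.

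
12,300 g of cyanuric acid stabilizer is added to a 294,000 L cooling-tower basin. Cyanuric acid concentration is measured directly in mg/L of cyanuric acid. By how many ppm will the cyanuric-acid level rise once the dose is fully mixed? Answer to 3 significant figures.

41.8 ppm

Rise: 12,300 g / 294,000 L × 1000 = 41.84 mg/L.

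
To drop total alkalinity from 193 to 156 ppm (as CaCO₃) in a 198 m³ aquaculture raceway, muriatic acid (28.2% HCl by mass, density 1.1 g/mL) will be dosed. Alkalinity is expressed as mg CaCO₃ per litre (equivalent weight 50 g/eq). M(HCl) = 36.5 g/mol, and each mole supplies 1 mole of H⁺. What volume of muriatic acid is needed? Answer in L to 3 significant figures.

Volume: 198 m³ = 198,000 L.
Alkalinity to neutralize: (193 − 156) = 37 mg/L as CaCO₃ × 198,000 L = 7326 g as CaCO₃.
Equivalents of H⁺ required: 7326 ÷ 50 g/eq = 146.5 eq = 146.5 mol HCl.
Mass of HCl: 146.5 × 36.5 = 5348 g.
Mass of 28.2% solution: 5348 / 0.282 = 18,960 g.
Volume: 18,960 g ÷ 1.1 g/mL = 17,240 mL.

17.2 L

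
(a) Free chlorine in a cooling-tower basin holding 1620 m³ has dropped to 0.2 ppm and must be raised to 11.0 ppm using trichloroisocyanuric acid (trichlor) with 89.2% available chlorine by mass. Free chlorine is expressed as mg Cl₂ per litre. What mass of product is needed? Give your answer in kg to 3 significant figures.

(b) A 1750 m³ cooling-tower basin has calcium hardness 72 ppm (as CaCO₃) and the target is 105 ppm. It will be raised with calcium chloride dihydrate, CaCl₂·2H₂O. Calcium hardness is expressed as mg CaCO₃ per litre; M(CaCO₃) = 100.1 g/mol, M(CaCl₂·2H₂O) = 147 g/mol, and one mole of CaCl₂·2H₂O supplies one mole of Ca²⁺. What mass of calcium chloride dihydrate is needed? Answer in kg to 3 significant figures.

(a) 19.6 kg; (b) 84.8 kg

(a) Volume: 1620 m³ = 1,620,000 L.
(a) Chlorine deficit: 11.0 − 0.2 = 10.8 ppm = 10.8 mg/L as Cl₂.
(a) Cl₂ equivalent needed: 10.8 mg/L × 1,620,000 L = 17,500,000 mg = 17,500 g.
(a) Product at 89.2% available chlorine: 17,500 / 0.892 = 19,610 g.

(b) Volume: 1750 m³ = 1,750,000 L.
(b) Hardness to add: (105 − 72) = 33 mg/L as CaCO₃ × 1,750,000 L = 57,750 g as CaCO₃.
(b) Moles of Ca²⁺ (1 mol Ca²⁺ ≡ 1 mol CaCO₃): 57,750 / 100.1 g/mol = 576.9 mol.
(b) Mass of CaCl₂·2H₂O: 576.9 × 147 = 84,810 g.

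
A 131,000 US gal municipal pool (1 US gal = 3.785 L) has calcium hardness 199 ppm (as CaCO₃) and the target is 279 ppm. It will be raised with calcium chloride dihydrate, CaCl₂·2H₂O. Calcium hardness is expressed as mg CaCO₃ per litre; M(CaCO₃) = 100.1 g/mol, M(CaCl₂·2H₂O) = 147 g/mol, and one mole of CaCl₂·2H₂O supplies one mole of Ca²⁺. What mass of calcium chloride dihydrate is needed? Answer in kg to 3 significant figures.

58.3 kg

Volume: 131,000 US gal × 3.785 L/gal = 495,835 L.
Hardness to add: (279 − 199) = 80 mg/L as CaCO₃ × 495,835 L = 39,670 g as CaCO₃.
Moles of Ca²⁺ (1 mol Ca²⁺ ≡ 1 mol CaCO₃): 39,670 / 100.1 g/mol = 396.3 mol.
Mass of CaCl₂·2H₂O: 396.3 × 147 = 58,250 g.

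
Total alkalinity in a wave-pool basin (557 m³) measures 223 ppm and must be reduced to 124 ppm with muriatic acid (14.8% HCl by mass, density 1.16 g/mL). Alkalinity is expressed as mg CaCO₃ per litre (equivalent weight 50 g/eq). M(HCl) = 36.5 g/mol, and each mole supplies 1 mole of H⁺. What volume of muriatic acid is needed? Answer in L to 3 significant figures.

Volume: 557 m³ = 557,000 L.
Alkalinity to neutralize: (223 − 124) = 99 mg/L as CaCO₃ × 557,000 L = 55,140 g as CaCO₃.
Equivalents of H⁺ required: 55,140 ÷ 50 g/eq = 1103 eq = 1103 mol HCl.
Mass of HCl: 1103 × 36.5 = 40,250 g.
Mass of 14.8% solution: 40,250 / 0.148 = 272,000 g.
Volume: 272,000 g ÷ 1.16 g/mL = 234,500 mL.

234 L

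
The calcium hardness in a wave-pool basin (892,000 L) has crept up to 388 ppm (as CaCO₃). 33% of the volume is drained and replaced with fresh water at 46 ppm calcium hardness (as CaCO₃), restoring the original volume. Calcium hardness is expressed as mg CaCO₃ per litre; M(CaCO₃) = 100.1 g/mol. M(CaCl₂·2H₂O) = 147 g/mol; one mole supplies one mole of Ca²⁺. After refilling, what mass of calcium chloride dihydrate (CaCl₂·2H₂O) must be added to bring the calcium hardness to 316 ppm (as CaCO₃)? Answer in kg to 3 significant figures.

53.5 kg

After draining 33% and refilling: 388 × 0.67 + 46 × 0.33 = 275.14 ppm.
Deficit to target: 316 − 275.14 = 40.86 mg/L.
As CaCO₃: 40.86 mg/L × 892,000 L = 36,450 g; ÷ 100.1 = 364.1 mol Ca²⁺.
Mass: 364.1 × 147 = 53,520 g.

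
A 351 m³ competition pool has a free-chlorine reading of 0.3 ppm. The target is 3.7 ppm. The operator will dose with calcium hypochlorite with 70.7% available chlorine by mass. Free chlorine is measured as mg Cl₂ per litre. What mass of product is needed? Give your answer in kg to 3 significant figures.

1.69 kg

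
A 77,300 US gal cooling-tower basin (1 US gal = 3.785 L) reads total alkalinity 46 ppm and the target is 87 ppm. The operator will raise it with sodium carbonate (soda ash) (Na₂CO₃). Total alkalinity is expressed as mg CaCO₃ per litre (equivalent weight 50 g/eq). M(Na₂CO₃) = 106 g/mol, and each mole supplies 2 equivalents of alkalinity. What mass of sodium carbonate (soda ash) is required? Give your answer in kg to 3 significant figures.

Volume: 77,300 US gal × 3.785 L/gal = 292,580 L.
Alkalinity to add: (87 − 46) = 41 mg/L as CaCO₃ × 292,580 L = 12,000 g as CaCO₃.
Equivalents: 12,000 g ÷ 50 g/eq = 239.9 eq.
Each mole of Na₂CO₃ supplies 2 eq, so 239.9 / 2 = 120 mol.
Mass: 120 mol × 106 g/mol = 12,720 g.

12.7 kg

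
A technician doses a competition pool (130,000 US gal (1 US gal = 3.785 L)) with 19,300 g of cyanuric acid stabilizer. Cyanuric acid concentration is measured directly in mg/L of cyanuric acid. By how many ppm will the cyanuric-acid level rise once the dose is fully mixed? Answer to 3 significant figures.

Volume: 130,000 US gal × 3.785 L/gal = 492,050 L.
Rise: 19,300 g / 492,050 L × 1000 = 39.22 mg/L.

39.2 ppm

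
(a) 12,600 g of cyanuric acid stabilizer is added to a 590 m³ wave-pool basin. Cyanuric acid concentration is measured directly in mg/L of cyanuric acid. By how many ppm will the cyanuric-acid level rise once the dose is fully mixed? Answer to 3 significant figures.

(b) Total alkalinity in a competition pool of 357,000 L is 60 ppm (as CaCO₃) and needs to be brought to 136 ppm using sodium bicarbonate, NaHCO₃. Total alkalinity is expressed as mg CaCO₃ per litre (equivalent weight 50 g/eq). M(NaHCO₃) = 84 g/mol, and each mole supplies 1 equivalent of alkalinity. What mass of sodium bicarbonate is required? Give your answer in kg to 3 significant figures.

(a) 21.4 ppm; (b) 45.6 kg

(a) Volume: 590 m³ = 590,000 L.
(a) Rise: 12,600 g / 590,000 L × 1000 = 21.36 mg/L.

(b) Alkalinity to add: (136 − 60) = 76 mg/L as CaCO₃ × 357,000 L = 27,130 g as CaCO₃.
(b) Equivalents: 27,130 g ÷ 50 g/eq = 542.6 eq.
(b) NaHCO₃ supplies 1 eq per mole → 542.6 mol.
(b) Mass: 542.6 mol × 84 g/mol = 45,580 g.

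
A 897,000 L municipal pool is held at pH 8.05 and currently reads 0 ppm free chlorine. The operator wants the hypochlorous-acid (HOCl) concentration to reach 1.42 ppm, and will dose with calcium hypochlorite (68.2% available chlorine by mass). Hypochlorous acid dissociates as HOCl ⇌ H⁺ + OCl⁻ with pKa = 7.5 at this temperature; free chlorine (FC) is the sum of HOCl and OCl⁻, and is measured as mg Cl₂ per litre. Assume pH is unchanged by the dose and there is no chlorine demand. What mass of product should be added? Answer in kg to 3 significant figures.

8.49 kg

[OCl⁻]/[HOCl] = 10^(pH − pKa) = 10^(8.05 − 7.5) = 3.548; fraction as HOCl = 1/(1 + 3.548) = 0.2199.
Free chlorine required for 1.42 ppm HOCl: 1.42 / 0.2199 = 6.458 ppm.
FC to add: 6.458 − 0 = 6.458 mg/L as Cl₂.
Cl₂ equivalent: 6.458 mg/L × 897,000 L = 5793 g.
Product at 68.2% available Cl: 5793 / 0.682 = 8494 g.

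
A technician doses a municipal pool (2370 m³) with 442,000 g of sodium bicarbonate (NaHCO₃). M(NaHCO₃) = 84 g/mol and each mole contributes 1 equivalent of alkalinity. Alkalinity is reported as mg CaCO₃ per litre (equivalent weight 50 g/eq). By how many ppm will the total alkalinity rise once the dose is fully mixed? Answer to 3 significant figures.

Volume: 2370 m³ = 2,370,000 L.
Moles of NaHCO₃: 442,000 g ÷ 84 g/mol = 5262 mol → 5262 eq of alkalinity.
As CaCO₃: 5262 eq × 50 g/eq = 263,100 g.
Rise: 263,100 g / 2,370,000 L × 1000 = 111 mg/L.

111 ppm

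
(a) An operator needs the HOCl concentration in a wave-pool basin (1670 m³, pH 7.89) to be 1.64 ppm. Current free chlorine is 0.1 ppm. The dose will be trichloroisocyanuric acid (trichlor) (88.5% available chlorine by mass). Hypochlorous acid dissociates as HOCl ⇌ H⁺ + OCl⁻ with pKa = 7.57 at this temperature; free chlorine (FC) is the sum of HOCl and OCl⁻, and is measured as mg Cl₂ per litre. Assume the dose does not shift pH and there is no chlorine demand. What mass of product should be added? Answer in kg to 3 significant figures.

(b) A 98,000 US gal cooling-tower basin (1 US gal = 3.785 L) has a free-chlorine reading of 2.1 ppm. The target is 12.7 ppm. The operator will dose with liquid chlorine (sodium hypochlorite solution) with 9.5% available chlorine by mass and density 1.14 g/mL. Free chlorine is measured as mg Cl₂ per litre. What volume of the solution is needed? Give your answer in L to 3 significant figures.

(a) Volume: 1670 m³ = 1,670,000 L.
(a) [OCl⁻]/[HOCl] = 10^(pH − pKa) = 10^(7.89 − 7.57) = 2.089; fraction as HOCl = 1/(1 + 2.089) = 0.3237.
(a) Free chlorine required for 1.64 ppm HOCl: 1.64 / 0.3237 = 5.066 ppm.
(a) FC to add: 5.066 − 0.1 = 4.966 mg/L as Cl₂.
(a) Cl₂ equivalent: 4.966 mg/L × 1,670,000 L = 8294 g.
(a) Product at 88.5% available Cl: 8294 / 0.885 = 9372 g.

(b) Volume: 98,000 US gal × 3.785 L/gal = 370,930 L.
(b) Chlorine deficit: 12.7 − 2.1 = 10.6 ppm = 10.6 mg/L as Cl₂.
(b) Cl₂ equivalent needed: 10.6 mg/L × 370,930 L = 3,932,000 mg = 3932 g.
(b) Product at 9.5% available chlorine: 3932 / 0.095 = 41,390 g.
(b) Volume at density 1.14 g/mL: 41,390 g ÷ 1.14 g/mL = 36,310 mL.

(a) 9.37 kg; (b) 36.3 L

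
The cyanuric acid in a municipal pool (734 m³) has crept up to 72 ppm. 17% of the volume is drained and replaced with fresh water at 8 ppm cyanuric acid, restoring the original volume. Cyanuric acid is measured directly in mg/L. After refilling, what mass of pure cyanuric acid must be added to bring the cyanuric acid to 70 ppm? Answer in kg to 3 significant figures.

Volume: 734 m³ = 734,000 L.
After draining 17% and refilling: 72 × 0.83 + 8 × 0.17 = 61.12 ppm.
Deficit to target: 70 − 61.12 = 8.88 mg/L.
Mass: 8.88 mg/L × 734,000 L = 6518 g cyanuric acid.

6.52 kg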